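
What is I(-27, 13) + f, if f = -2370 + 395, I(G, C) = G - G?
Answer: -1975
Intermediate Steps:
I(G, C) = 0
f = -1975
I(-27, 13) + f = 0 - 1975 = -1975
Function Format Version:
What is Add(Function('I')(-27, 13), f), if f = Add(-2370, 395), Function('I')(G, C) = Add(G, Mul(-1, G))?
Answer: -1975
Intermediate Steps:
Function('I')(G, C) = 0
f = -1975
Add(Function('I')(-27, 13), f) = Add(0, -1975) = -1975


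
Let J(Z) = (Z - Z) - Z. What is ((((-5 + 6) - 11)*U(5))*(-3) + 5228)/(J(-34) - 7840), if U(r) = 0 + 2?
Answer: -2644/3903 ≈ -0.67743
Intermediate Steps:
U(r) = 2
J(Z) = -Z (J(Z) = 0 - Z = -Z)
((((-5 + 6) - 11)*U(5))*(-3) + 5228)/(J(-34) - 7840) = ((((-5 + 6) - 11)*2)*(-3) + 5228)/(-1*(-34) - 7840) = (((1 - 11)*2)*(-3) + 5228)/(34 - 7840) = (-10*2*(-3) + 5228)/(-7806) = (-20*(-3) + 5228)*(-1/7806) = (60 + 5228)*(-1/7806) = 5288*(-1/7806) = -2644/3903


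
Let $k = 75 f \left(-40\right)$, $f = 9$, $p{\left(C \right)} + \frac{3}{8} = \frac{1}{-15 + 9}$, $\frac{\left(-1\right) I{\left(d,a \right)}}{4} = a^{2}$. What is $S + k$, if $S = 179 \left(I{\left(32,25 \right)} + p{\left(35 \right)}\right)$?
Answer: $- \frac{11390327}{24} \approx -4.746 \cdot 10^{5}$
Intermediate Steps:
$I{\left(d,a \right)} = - 4 a^{2}$
$p{\left(C \right)} = - \frac{13}{24}$ ($p{\left(C \right)} = - \frac{3}{8} + \frac{1}{-15 + 9} = - \frac{3}{8} + \frac{1}{-6} = - \frac{3}{8} - \frac{1}{6} = - \frac{13}{24}$)
$S = - \frac{10742327}{24}$ ($S = 179 \left(- 4 \cdot 25^{2} - \frac{13}{24}\right) = 179 \left(\left(-4\right) 625 - \frac{13}{24}\right) = 179 \left(-2500 - \frac{13}{24}\right) = 179 \left(- \frac{60013}{24}\right) = - \frac{10742327}{24} \approx -4.476 \cdot 10^{5}$)
$k = -27000$ ($k = 75 \cdot 9 \left(-40\right) = 675 \left(-40\right) = -27000$)
$S + k = - \frac{10742327}{24} - 27000 = - \frac{11390327}{24}$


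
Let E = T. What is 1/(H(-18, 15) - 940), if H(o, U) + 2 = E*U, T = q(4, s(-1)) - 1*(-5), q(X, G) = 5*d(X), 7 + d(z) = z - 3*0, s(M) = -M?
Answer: -1/1092 ≈ -0.00091575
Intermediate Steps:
d(z) = -7 + z (d(z) = -7 + (z - 3*0) = -7 + (z + 0) = -7 + z)
q(X, G) = -35 + 5*X (q(X, G) = 5*(-7 + X) = -35 + 5*X)
T = -10 (T = (-35 + 5*4) - 1*(-5) = (-35 + 20) + 5 = -15 + 5 = -10)
E = -10
H(o, U) = -2 - 10*U
1/(H(-18, 15) - 940) = 1/((-2 - 10*15) - 940) = 1/((-2 - 150) - 940) = 1/(-152 - 940) = 1/(-1092) = -1/1092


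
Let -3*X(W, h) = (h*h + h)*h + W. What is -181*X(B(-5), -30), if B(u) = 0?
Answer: -1574700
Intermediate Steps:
X(W, h) = -W/3 - h*(h + h²)/3 (X(W, h) = -((h*h + h)*h + W)/3 = -((h² + h)*h + W)/3 = -((h + h²)*h + W)/3 = -(h*(h + h²) + W)/3 = -(W + h*(h + h²))/3 = -W/3 - h*(h + h²)/3)
-181*X(B(-5), -30) = -181*(-⅓*0 - ⅓*(-30)² - ⅓*(-30)³) = -181*(0 - ⅓*900 - ⅓*(-27000)) = -181*(0 - 300 + 9000) = -181*8700 = -1574700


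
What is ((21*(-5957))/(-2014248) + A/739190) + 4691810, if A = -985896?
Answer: 50620943618742119/10789217240 ≈ 4.6918e+6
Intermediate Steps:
((21*(-5957))/(-2014248) + A/739190) + 4691810 = ((21*(-5957))/(-2014248) - 985896/739190) + 4691810 = (-125097*(-1/2014248) - 985896*1/739190) + 4691810 = (1813/29192 - 492948/369595) + 4691810 = -13720062281/10789217240 + 4691810 = 50620943618742119/10789217240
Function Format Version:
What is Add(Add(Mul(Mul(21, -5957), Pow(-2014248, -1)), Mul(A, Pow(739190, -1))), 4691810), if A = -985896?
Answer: Rational(50620943618742119, 10789217240) ≈ 4.6918e+6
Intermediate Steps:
Add(Add(Mul(Mul(21, -5957), Pow(-2014248, -1)), Mul(A, Pow(739190, -1))), 4691810) = Add(Add(Mul(Mul(21, -5957), Pow(-2014248, -1)), Mul(-985896, Pow(739190, -1))), 4691810) = Add(Add(Mul(-125097, Rational(-1, 2014248)), Mul(-985896, Rational(1, 739190))), 4691810) = Add(Add(Rational(1813, 29192), Rational(-492948, 369595)), 4691810) = Add(Rational(-13720062281, 10789217240), 4691810) = Rational(50620943618742119, 10789217240)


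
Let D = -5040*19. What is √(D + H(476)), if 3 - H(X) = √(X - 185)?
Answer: √(-95757 - √291) ≈ 309.47*I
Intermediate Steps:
H(X) = 3 - √(-185 + X) (H(X) = 3 - √(X - 185) = 3 - √(-185 + X))
D = -95760
√(D + H(476)) = √(-95760 + (3 - √(-185 + 476))) = √(-95760 + (3 - √291)) = √(-95757 - √291)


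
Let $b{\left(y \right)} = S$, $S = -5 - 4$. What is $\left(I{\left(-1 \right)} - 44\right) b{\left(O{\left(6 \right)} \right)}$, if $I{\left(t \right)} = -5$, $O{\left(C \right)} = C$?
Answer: $441$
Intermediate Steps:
$S = -9$ ($S = -5 - 4 = -9$)
$b{\left(y \right)} = -9$
$\left(I{\left(-1 \right)} - 44\right) b{\left(O{\left(6 \right)} \right)} = \left(-5 - 44\right) \left(-9\right) = \left(-49\right) \left(-9\right) = 441$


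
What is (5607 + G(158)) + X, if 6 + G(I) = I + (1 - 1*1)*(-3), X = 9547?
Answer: 15306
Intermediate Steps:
G(I) = -6 + I (G(I) = -6 + (I + (1 - 1*1)*(-3)) = -6 + (I + (1 - 1)*(-3)) = -6 + (I + 0*(-3)) = -6 + (I + 0) = -6 + I)
(5607 + G(158)) + X = (5607 + (-6 + 158)) + 9547 = (5607 + 152) + 9547 = 5759 + 9547 = 15306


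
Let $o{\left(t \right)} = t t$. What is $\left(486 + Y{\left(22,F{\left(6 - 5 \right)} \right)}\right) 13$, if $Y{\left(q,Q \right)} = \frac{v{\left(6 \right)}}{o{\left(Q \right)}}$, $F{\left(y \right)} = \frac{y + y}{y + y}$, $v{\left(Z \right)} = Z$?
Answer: $6396$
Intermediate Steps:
$F{\left(y \right)} = 1$ ($F{\left(y \right)} = \frac{2 y}{2 y} = 2 y \frac{1}{2 y} = 1$)
$o{\left(t \right)} = t^{2}$
$Y{\left(q,Q \right)} = \frac{6}{Q^{2}}$
$\left(486 + Y{\left(22,F{\left(6 - 5 \right)} \right)}\right) 13 = \left(486 + 6 \cdot 1^{-2}\right) 13 = \left(486 + 6 \cdot 1\right) 13 = \left(486 + 6\right) 13 = 492 \cdot 13 = 6396$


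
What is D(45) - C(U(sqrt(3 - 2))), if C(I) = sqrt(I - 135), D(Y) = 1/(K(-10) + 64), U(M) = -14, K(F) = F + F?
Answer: 1/44 - I*sqrt(149) ≈ 0.022727 - 12.207*I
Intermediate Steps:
K(F) = 2*F
D(Y) = 1/44 (D(Y) = 1/(2*(-10) + 64) = 1/(-20 + 64) = 1/44)
C(I) = sqrt(-135 + I)
D(45) - C(U(sqrt(3 - 2))) = 1/44 - sqrt(-135 - 14) = 1/44 - sqrt(-149) = 1/44 - I*sqrt(149)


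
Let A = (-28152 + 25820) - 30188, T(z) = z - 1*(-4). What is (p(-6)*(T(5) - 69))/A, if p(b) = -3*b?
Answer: 9/271 ≈ 0.033210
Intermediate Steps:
T(z) = 4 + z (T(z) = z + 4 = 4 + z)
A = -32520 (A = -2332 - 30188 = -32520)
(p(-6)*(T(5) - 69))/A = ((-3*(-6))*((4 + 5) - 69))/(-32520) = (18*(9 - 69))*(-1/32520) = (18*(-60))*(-1/32520) = -1080*(-1/32520) = 9/271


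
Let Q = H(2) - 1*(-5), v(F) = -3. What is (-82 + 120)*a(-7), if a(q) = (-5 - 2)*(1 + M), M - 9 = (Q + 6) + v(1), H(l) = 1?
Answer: -5054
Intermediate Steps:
Q = 6 (Q = 1 - 1*(-5) = 1 + 5 = 6)
M = 18 (M = 9 + ((6 + 6) - 3) = 9 + (12 - 3) = 9 + 9 = 18)
a(q) = -133 (a(q) = (-5 - 2)*(1 + 18) = -7*19 = -133)
(-82 + 120)*a(-7) = (-82 + 120)*(-133) = 38*(-133) = -5054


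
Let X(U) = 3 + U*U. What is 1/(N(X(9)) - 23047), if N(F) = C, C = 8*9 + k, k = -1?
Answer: -1/22976 ≈ -4.3524e-5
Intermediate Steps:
X(U) = 3 + U²
C = 71 (C = 8*9 - 1 = 72 - 1 = 71)
N(F) = 71
1/(N(X(9)) - 23047) = 1/(71 - 23047) = 1/(-22976) = -1/22976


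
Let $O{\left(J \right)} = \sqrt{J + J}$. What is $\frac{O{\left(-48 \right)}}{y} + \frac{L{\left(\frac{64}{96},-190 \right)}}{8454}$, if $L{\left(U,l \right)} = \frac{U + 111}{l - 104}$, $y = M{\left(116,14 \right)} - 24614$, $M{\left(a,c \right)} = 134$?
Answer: $- \frac{335}{7456428} - \frac{i \sqrt{6}}{6120} \approx -4.4928 \cdot 10^{-5} - 0.00040024 i$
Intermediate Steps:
$y = -24480$ ($y = 134 - 24614 = -24480$)
$L{\left(U,l \right)} = \frac{111 + U}{-104 + l}$
$O{\left(J \right)} = \sqrt{2} \sqrt{J}$ ($O{\left(J \right)} = \sqrt{2 J} = \sqrt{2} \sqrt{J}$)
$\frac{O{\left(-48 \right)}}{y} + \frac{L{\left(\frac{64}{96},-190 \right)}}{8454} = \frac{\sqrt{2} \sqrt{-48}}{-24480} + \frac{\frac{1}{-104 - 190} \left(111 + \frac{64}{96}\right)}{8454} = \sqrt{2} \cdot 4 i \sqrt{3} \left(- \frac{1}{24480}\right) + \frac{111 + 64 \cdot \frac{1}{96}}{-294} \cdot \frac{1}{8454} = 4 i \sqrt{6} \left(- \frac{1}{24480}\right) + - \frac{111 + \frac{2}{3}}{294} \cdot \frac{1}{8454} = - \frac{i \sqrt{6}}{6120} + \left(- \frac{1}{294}\right) \frac{335}{3} \cdot \frac{1}{8454} = - \frac{i \sqrt{6}}{6120} - \frac{335}{7456428} = - \frac{335}{7456428} - \frac{i \sqrt{6}}{6120}$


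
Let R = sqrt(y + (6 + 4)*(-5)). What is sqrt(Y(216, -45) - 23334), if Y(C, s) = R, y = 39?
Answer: sqrt(-23334 + I*sqrt(11)) ≈ 0.011 + 152.75*I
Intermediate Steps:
R = I*sqrt(11) (R = sqrt(39 + (6 + 4)*(-5)) = sqrt(39 + 10*(-5)) = sqrt(39 - 50) = sqrt(-11) = I*sqrt(11) ≈ 3.3166*I)
Y(C, s) = I*sqrt(11)
sqrt(Y(216, -45) - 23334) = sqrt(I*sqrt(11) - 23334) = sqrt(-23334 + I*sqrt(11))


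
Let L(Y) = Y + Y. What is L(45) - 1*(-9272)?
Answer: 9362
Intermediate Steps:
L(Y) = 2*Y
L(45) - 1*(-9272) = 2*45 - 1*(-9272) = 90 + 9272 = 9362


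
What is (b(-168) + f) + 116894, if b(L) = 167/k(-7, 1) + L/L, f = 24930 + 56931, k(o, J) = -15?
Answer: 2981173/15 ≈ 1.9874e+5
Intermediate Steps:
f = 81861
b(L) = -152/15 (b(L) = 167/(-15) + L/L = 167*(-1/15) + 1 = -167/15 + 1 = -152/15)
(b(-168) + f) + 116894 = (-152/15 + 81861) + 116894 = 1227763/15 + 116894 = 2981173/15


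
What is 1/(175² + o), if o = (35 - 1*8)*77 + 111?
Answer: 1/32815 ≈ 3.0474e-5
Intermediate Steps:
o = 2190 (o = (35 - 8)*77 + 111 = 27*77 + 111 = 2079 + 111 = 2190)
1/(175² + o) = 1/(175² + 2190) = 1/(30625 + 2190) = 1/32815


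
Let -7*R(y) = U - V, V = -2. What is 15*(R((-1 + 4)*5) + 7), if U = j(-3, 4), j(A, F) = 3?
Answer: 660/7 ≈ 94.286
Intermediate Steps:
U = 3
R(y) = -5/7 (R(y) = -(3 - 1*(-2))/7 = -(3 + 2)/7 = -⅐*5 = -5/7)
15*(R((-1 + 4)*5) + 7) = 15*(-5/7 + 7) = 15*(44/7) = 660/7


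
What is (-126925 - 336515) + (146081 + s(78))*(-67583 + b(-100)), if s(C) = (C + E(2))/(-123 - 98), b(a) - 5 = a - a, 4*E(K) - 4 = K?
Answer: -2181778509567/221 ≈ -9.8723e+9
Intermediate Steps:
E(K) = 1 + K/4
b(a) = 5 (b(a) = 5 + (a - a) = 5 + 0 = 5)
s(C) = -3/442 - C/221 (s(C) = (C + (1 + (1/4)*2))/(-123 - 98) = (C + (1 + 1/2))/(-221) = (C + 3/2)*(-1/221) = (3/2 + C)*(-1/221) = -3/442 - C/221)
(-126925 - 336515) + (146081 + s(78))*(-67583 + b(-100)) = (-126925 - 336515) + (146081 + (-3/442 - 1/221*78))*(-67583 + 5) = -463440 + (146081 + (-3/442 - 6/17))*(-67578) = -463440 + (146081 - 159/442)*(-67578) = -463440 + (64567643/442)*(-67578) = -463440 - 2181676089327/221 = -2181778509567/221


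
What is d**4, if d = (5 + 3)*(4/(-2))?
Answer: 65536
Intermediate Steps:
d = -16 (d = 8*(4*(-1/2)) = 8*(-2) = -16)
d**4 = (-16)**4 = 65536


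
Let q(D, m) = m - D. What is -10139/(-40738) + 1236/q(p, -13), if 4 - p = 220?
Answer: 52410385/8269814 ≈ 6.3376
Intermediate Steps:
p = -216 (p = 4 - 1*220 = 4 - 220 = -216)
-10139/(-40738) + 1236/q(p, -13) = -10139/(-40738) + 1236/(-13 - 1*(-216)) = -10139*(-1/40738) + 1236/(-13 + 216) = 10139/40738 + 1236/203 = 52410385/8269814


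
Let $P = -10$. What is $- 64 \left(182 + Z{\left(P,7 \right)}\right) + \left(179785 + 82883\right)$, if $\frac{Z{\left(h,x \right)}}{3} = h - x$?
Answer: $254284$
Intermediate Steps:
$Z{\left(h,x \right)} = - 3 x + 3 h$ ($Z{\left(h,x \right)} = 3 \left(h - x\right) = - 3 x + 3 h$)
$- 64 \left(182 + Z{\left(P,7 \right)}\right) + \left(179785 + 82883\right) = - 64 \left(182 + \left(\left(-3\right) 7 + 3 \left(-10\right)\right)\right) + \left(179785 + 82883\right) = - 64 \left(182 - 51\right) + 262668 = \left(-64\right) 131 + 262668 = -8384 + 262668 = 254284$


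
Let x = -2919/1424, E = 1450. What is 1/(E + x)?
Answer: 1424/2061881 ≈ 0.00069063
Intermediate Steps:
x = -2919/1424 (x = -2919*1/1424 = -2919/1424 ≈ -2.0499)
1/(E + x) = 1/(1450 - 2919/1424) = 1/(2061881/1424) = 1424/2061881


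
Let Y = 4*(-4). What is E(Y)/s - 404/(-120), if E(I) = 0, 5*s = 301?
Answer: 101/30 ≈ 3.3667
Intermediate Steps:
Y = -16
s = 301/5 (s = (⅕)*301 = 301/5 ≈ 60.200)
E(Y)/s - 404/(-120) = 0/(301/5) - 404/(-120) = 0*(5/301) - 404*(-1/120) = 0 + 101/30 = 101/30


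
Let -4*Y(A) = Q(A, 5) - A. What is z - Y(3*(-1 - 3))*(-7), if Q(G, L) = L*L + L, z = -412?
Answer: -971/2 ≈ -485.50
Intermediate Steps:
Q(G, L) = L + L² (Q(G, L) = L² + L = L + L²)
Y(A) = -15/2 + A/4 (Y(A) = -(5*(1 + 5) - A)/4 = -(5*6 - A)/4 = -(30 - A)/4 = -15/2 + A/4)
z - Y(3*(-1 - 3))*(-7) = -412 - (-15/2 + (3*(-1 - 3))/4)*(-7) = -412 - (-15/2 + (3*(-4))/4)*(-7) = -412 - (-15/2 + (¼)*(-12))*(-7) = -412 - (-15/2 - 3)*(-7) = -412 - (-21)*(-7)/2 = -412 - 1*147/2 = -412 - 147/2 = -971/2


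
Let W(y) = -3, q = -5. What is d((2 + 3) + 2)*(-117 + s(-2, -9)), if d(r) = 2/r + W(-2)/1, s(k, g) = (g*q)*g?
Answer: 9918/7 ≈ 1416.9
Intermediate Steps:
s(k, g) = -5*g² (s(k, g) = (g*(-5))*g = (-5*g)*g = -5*g²)
d(r) = -3 + 2/r (d(r) = 2/r - 3/1 = 2/r - 3*1 = 2/r - 3 = -3 + 2/r)
d((2 + 3) + 2)*(-117 + s(-2, -9)) = (-3 + 2/((2 + 3) + 2))*(-117 - 5*(-9)²) = (-3 + 2/(5 + 2))*(-117 - 5*81) = (-3 + 2/7)*(-117 - 405) = (-3 + 2*(⅐))*(-522) = (-3 + 2/7)*(-522) = -19/7*(-522) = 9918/7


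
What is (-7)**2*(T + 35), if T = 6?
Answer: 2009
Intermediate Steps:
(-7)**2*(T + 35) = (-7)**2*(6 + 35) = 49*41 = 2009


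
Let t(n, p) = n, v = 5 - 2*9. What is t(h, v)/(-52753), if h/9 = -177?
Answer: 1593/52753 ≈ 0.030197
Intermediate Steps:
h = -1593 (h = 9*(-177) = -1593)
v = -13 (v = 5 - 18 = -13)
t(h, v)/(-52753) = -1593/(-52753) = -1593*(-1/52753) = 1593/52753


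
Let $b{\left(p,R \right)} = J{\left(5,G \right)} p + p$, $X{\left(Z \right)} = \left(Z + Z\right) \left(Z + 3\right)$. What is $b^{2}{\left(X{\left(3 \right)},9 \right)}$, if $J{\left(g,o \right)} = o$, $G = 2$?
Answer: $11664$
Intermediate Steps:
$X{\left(Z \right)} = 2 Z \left(3 + Z\right)$
$b{\left(p,R \right)} = 3 p$ ($b{\left(p,R \right)} = 2 p + p = 3 p$)
$b^{2}{\left(X{\left(3 \right)},9 \right)} = \left(3 \cdot 2 \cdot 3 \left(3 + 3\right)\right)^{2} = \left(3 \cdot 2 \cdot 3 \cdot 6\right)^{2} = \left(3 \cdot 36\right)^{2} = 108^{2} = 11664$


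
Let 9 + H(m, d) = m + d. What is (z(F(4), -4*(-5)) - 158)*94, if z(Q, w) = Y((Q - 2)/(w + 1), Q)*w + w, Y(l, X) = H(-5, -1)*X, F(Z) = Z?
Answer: -125772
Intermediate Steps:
H(m, d) = -9 + d + m (H(m, d) = -9 + (m + d) = -9 + (d + m) = -9 + d + m)
Y(l, X) = -15*X (Y(l, X) = (-9 - 1 - 5)*X = -15*X)
z(Q, w) = w - 15*Q*w (z(Q, w) = (-15*Q)*w + w = -15*Q*w + w = w - 15*Q*w)
(z(F(4), -4*(-5)) - 158)*94 = ((-4*(-5))*(1 - 15*4) - 158)*94 = (20*(1 - 60) - 158)*94 = (20*(-59) - 158)*94 = (-1180 - 158)*94 = -1338*94 = -125772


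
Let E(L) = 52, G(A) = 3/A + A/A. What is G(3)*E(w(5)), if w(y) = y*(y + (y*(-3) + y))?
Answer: 104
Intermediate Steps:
G(A) = 1 + 3/A (G(A) = 3/A + 1 = 1 + 3/A)
w(y) = -y² (w(y) = y*(y + (-3*y + y)) = y*(y - 2*y) = y*(-y) = -y²)
G(3)*E(w(5)) = ((3 + 3)/3)*52 = ((⅓)*6)*52 = 2*52 = 104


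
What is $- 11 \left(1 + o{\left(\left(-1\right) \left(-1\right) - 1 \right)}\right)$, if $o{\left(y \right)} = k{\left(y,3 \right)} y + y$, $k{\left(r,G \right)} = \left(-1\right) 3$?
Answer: $-11$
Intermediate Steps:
$k{\left(r,G \right)} = -3$
$o{\left(y \right)} = - 2 y$ ($o{\left(y \right)} = - 3 y + y = - 2 y$)
$- 11 \left(1 + o{\left(\left(-1\right) \left(-1\right) - 1 \right)}\right) = - 11 \left(1 - 2 \left(\left(-1\right) \left(-1\right) - 1\right)\right) = - 11 \left(1 - 2 \left(1 - 1\right)\right) = - 11 \left(1 - 0\right) = - 11 \left(1 + 0\right) = \left(-11\right) 1 = -11$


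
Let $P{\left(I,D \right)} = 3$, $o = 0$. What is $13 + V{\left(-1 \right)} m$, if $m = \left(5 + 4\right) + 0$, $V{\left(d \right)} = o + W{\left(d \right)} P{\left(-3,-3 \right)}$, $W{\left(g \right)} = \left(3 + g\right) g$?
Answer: $-41$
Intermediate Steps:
$W{\left(g \right)} = g \left(3 + g\right)$
$V{\left(d \right)} = 3 d \left(3 + d\right)$ ($V{\left(d \right)} = 0 + d \left(3 + d\right) 3 = 0 + 3 d \left(3 + d\right) = 3 d \left(3 + d\right)$)
$m = 9$ ($m = 9 + 0 = 9$)
$13 + V{\left(-1 \right)} m = 13 + 3 \left(-1\right) \left(3 - 1\right) 9 = 13 + 3 \left(-1\right) 2 \cdot 9 = 13 - 54 = -41$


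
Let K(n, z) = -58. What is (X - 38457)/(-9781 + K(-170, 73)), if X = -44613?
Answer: 83070/9839 ≈ 8.4429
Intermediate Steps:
(X - 38457)/(-9781 + K(-170, 73)) = (-44613 - 38457)/(-9781 - 58) = -83070/(-9839) = -83070*(-1/9839) = 83070/9839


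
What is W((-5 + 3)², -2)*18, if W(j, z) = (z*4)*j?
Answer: -576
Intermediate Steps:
W(j, z) = 4*j*z (W(j, z) = (4*z)*j = 4*j*z)
W((-5 + 3)², -2)*18 = (4*(-5 + 3)²*(-2))*18 = (4*(-2)²*(-2))*18 = (4*4*(-2))*18 = -32*18 = -576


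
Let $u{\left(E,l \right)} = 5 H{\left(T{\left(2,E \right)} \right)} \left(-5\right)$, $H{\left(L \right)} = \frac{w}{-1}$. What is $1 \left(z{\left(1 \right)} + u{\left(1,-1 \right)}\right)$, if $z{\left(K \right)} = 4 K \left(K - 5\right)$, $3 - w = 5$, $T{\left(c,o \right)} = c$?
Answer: $-66$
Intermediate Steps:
$w = -2$ ($w = 3 - 5 = -2$)
$H{\left(L \right)} = 2$ ($H{\left(L \right)} = - \frac{2}{-1} = \left(-2\right) \left(-1\right) = 2$)
$u{\left(E,l \right)} = -50$ ($u{\left(E,l \right)} = 5 \cdot 2 \left(-5\right) = 10 \left(-5\right) = -50$)
$z{\left(K \right)} = 4 K \left(-5 + K\right)$
$1 \left(z{\left(1 \right)} + u{\left(1,-1 \right)}\right) = 1 \left(4 \cdot 1 \left(-5 + 1\right) - 50\right) = 1 \left(4 \cdot 1 \left(-4\right) - 50\right) = 1 \left(-16 - 50\right) = 1 \left(-66\right) = -66$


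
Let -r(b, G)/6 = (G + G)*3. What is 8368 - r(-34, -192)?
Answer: 1456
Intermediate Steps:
r(b, G) = -36*G (r(b, G) = -6*(G + G)*3 = -6*2*G*3 = -36*G)
8368 - r(-34, -192) = 8368 - (-36)*(-192) = 8368 - 1*6912 = 8368 - 6912 = 1456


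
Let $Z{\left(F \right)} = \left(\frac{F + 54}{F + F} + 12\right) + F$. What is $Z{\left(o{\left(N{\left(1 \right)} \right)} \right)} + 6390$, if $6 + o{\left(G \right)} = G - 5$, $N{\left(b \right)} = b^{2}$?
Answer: $\frac{31949}{5} \approx 6389.8$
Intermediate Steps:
$o{\left(G \right)} = -11 + G$ ($o{\left(G \right)} = -6 + \left(G - 5\right) = -6 + \left(-5 + G\right) = -11 + G$)
$Z{\left(F \right)} = 12 + F + \frac{54 + F}{2 F}$ ($Z{\left(F \right)} = \left(\frac{54 + F}{2 F} + 12\right) + F = \left(12 + \frac{54 + F}{2 F}\right) + F = 12 + F + \frac{54 + F}{2 F}$)
$Z{\left(o{\left(N{\left(1 \right)} \right)} \right)} + 6390 = \left(\frac{25}{2} - \left(11 - 1^{2}\right) + \frac{27}{-11 + 1^{2}}\right) + 6390 = \left(\frac{25}{2} + \left(-11 + 1\right) + \frac{27}{-11 + 1}\right) + 6390 = \left(\frac{25}{2} - 10 + \frac{27}{-10}\right) + 6390 = \left(\frac{25}{2} - 10 + 27 \left(- \frac{1}{10}\right)\right) + 6390 = \left(\frac{25}{2} - 10 - \frac{27}{10}\right) + 6390 = - \frac{1}{5} + 6390 = \frac{31949}{5}$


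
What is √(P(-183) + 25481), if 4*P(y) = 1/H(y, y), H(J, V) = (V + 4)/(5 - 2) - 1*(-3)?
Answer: √2945603090/340 ≈ 159.63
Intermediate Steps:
H(J, V) = 13/3 + V/3 (H(J, V) = (4 + V)/3 + 3 = (4 + V)*(⅓) + 3 = (4/3 + V/3) + 3 = 13/3 + V/3)
P(y) = 1/(4*(13/3 + y/3))
√(P(-183) + 25481) = √(3/(4*(13 - 183)) + 25481) = √((¾)/(-170) + 25481) = √((¾)*(-1/170) + 25481) = √(-3/680 + 25481) = √(17327077/680) = √2945603090/340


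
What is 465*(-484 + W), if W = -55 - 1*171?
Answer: -330150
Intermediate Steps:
W = -226 (W = -55 - 171 = -226)
465*(-484 + W) = 465*(-484 - 226) = 465*(-710) = -330150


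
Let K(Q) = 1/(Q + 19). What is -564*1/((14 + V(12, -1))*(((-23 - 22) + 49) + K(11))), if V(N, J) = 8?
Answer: -8460/1331 ≈ -6.3561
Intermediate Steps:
K(Q) = 1/(19 + Q)
-564*1/((14 + V(12, -1))*(((-23 - 22) + 49) + K(11))) = -564*1/((14 + 8)*(((-23 - 22) + 49) + 1/(19 + 11))) = -564*1/(22*((-45 + 49) + 1/30)) = -564*1/(22*(4 + 1/30)) = -564/(22*(121/30)) = -564/1331/15 = -564*15/1331 = -8460/1331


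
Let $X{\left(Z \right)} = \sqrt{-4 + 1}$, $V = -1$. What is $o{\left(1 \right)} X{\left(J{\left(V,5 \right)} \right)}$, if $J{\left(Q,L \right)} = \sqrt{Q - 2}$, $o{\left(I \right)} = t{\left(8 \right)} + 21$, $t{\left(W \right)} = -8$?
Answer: $13 i \sqrt{3} \approx 22.517 i$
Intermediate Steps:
$o{\left(I \right)} = 13$ ($o{\left(I \right)} = -8 + 21 = 13$)
$J{\left(Q,L \right)} = \sqrt{-2 + Q}$
$X{\left(Z \right)} = i \sqrt{3}$ ($X{\left(Z \right)} = \sqrt{-3} = i \sqrt{3}$)
$o{\left(1 \right)} X{\left(J{\left(V,5 \right)} \right)} = 13 i \sqrt{3}$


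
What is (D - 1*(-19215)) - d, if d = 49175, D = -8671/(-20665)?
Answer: -619114729/20665 ≈ -29960.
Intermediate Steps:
D = 8671/20665 (D = -8671*(-1/20665) = 8671/20665 ≈ 0.41960)
(D - 1*(-19215)) - d = (8671/20665 - 1*(-19215)) - 1*49175 = (8671/20665 + 19215) - 49175 = 397086646/20665 - 49175 = -619114729/20665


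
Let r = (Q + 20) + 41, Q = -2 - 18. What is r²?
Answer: 1681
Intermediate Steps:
Q = -20
r = 41 (r = (-20 + 20) + 41 = 0 + 41 = 41)
r² = 41² = 1681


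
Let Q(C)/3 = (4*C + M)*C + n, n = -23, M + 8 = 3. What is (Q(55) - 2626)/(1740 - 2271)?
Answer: -32780/531 ≈ -61.733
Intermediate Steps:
M = -5 (M = -8 + 3 = -5)
Q(C) = -69 + 3*C*(-5 + 4*C) (Q(C) = 3*((4*C - 5)*C - 23) = 3*((-5 + 4*C)*C - 23) = 3*(C*(-5 + 4*C) - 23) = 3*(-23 + C*(-5 + 4*C)) = -69 + 3*C*(-5 + 4*C))
(Q(55) - 2626)/(1740 - 2271) = ((-69 - 15*55 + 12*55²) - 2626)/(1740 - 2271) = ((-69 - 825 + 12*3025) - 2626)/(-531) = ((-69 - 825 + 36300) - 2626)*(-1/531) = (35406 - 2626)*(-1/531) = 32780*(-1/531) = -32780/531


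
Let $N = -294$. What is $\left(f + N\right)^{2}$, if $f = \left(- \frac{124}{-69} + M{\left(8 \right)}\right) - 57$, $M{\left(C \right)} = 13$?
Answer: $\frac{538147204}{4761} \approx 1.1303 \cdot 10^{5}$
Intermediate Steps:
$f = - \frac{2912}{69}$ ($f = \left(- \frac{124}{-69} + 13\right) - 57 = \left(\left(-124\right) \left(- \frac{1}{69}\right) + 13\right) - 57 = \left(\frac{124}{69} + 13\right) - 57 = \frac{1021}{69} - 57 = - \frac{2912}{69} \approx -42.203$)
$\left(f + N\right)^{2} = \left(- \frac{2912}{69} - 294\right)^{2} = \left(- \frac{23198}{69}\right)^{2} = \frac{538147204}{4761}$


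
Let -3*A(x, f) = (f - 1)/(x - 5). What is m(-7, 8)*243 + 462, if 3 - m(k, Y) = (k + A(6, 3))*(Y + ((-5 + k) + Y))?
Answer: 8643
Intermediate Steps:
A(x, f) = -(-1 + f)/(3*(-5 + x)) (A(x, f) = -(f - 1)/(3*(x - 5)) = -(-1 + f)/(3*(-5 + x)))
m(k, Y) = 3 - (-2/3 + k)*(-5 + k + 2*Y) (m(k, Y) = 3 - (k + (1 - 1*3)/(3*(-5 + 6)))*(Y + ((-5 + k) + Y)) = 3 - (k + (1/3)*(1 - 3)/1)*(Y + (-5 + Y + k)) = 3 - (k + (1/3)*1*(-2))*(-5 + k + 2*Y) = 3 - (k - 2/3)*(-5 + k + 2*Y) = 3 - (-2/3 + k)*(-5 + k + 2*Y))
m(-7, 8)*243 + 462 = (-1/3 - 1*(-7)**2 + (4/3)*8 + (17/3)*(-7) - 2*8*(-7))*243 + 462 = (-1/3 - 1*49 + 32/3 - 119/3 + 112)*243 + 462 = (-1/3 - 49 + 32/3 - 119/3 + 112)*243 + 462 = (101/3)*243 + 462 = 8181 + 462 = 8643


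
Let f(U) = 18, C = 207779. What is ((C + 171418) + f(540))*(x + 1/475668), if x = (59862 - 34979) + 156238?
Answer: 3630076198434915/52852 ≈ 6.8684e+10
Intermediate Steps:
x = 181121 (x = 24883 + 156238 = 181121)
((C + 171418) + f(540))*(x + 1/475668) = ((207779 + 171418) + 18)*(181121 + 1/475668) = (379197 + 18)*(181121 + 1/475668) = 379215*(86153463829/475668) = 3630076198434915/52852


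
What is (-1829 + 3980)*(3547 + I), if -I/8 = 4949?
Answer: -77532795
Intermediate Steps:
I = -39592 (I = -8*4949 = -39592)
(-1829 + 3980)*(3547 + I) = (-1829 + 3980)*(3547 - 39592) = 2151*(-36045) = -77532795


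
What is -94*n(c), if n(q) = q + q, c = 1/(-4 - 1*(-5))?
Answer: -188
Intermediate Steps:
c = 1 (c = 1/(-4 + 5) = 1/1 = 1)
n(q) = 2*q
-94*n(c) = -188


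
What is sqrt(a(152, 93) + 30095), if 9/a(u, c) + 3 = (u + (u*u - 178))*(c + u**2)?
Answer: sqrt(8624905111618383451322)/535340363 ≈ 173.48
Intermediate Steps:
a(u, c) = 9/(-3 + (c + u**2)*(-178 + u + u**2)) (a(u, c) = 9/(-3 + (u + (u*u - 178))*(c + u**2)) = 9/(-3 + (u + (u**2 - 178))*(c + u**2)) = 9/(-3 + (u + (-178 + u**2))*(c + u**2)) = 9/(-3 + (-178 + u + u**2)*(c + u**2)) = 9/(-3 + (c + u**2)*(-178 + u + u**2)))
sqrt(a(152, 93) + 30095) = sqrt(9/(-3 + 152**3 + 152**4 - 178*93 - 178*152**2 + 93*152 + 93*152**2) + 30095) = sqrt(9/(-3 + 3511808 + 533794816 - 16554 - 178*23104 + 14136 + 93*23104) + 30095) = sqrt(9/(-3 + 3511808 + 533794816 - 16554 - 4112512 + 14136 + 2148672) + 30095) = sqrt(9/535340363 + 30095) = sqrt(16111068224494/535340363) = sqrt(8624905111618383451322)/535340363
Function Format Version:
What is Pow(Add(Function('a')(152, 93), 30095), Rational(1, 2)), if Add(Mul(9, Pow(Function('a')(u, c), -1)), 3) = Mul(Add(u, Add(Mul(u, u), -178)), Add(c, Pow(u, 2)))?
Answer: Mul(Rational(1, 535340363), Pow(8624905111618383451322, Rational(1, 2))) ≈ 173.48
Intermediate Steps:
Function('a')(u, c) = Mul(9, Pow(Add(-3, Mul(Add(c, Pow(u, 2)), Add(-178, u, Pow(u, 2)))), -1)) (Function('a')(u, c) = Mul(9, Pow(Add(-3, Mul(Add(u, Add(Mul(u, u), -178)), Add(c, Pow(u, 2)))), -1)) = Mul(9, Pow(Add(-3, Mul(Add(u, Add(Pow(u, 2), -178)), Add(c, Pow(u, 2)))), -1)) = Mul(9, Pow(Add(-3, Mul(Add(u, Add(-178, Pow(u, 2))), Add(c, Pow(u, 2)))), -1)) = Mul(9, Pow(Add(-3, Mul(Add(-178, u, Pow(u, 2)), Add(c, Pow(u, 2)))), -1)) = Mul(9, Pow(Add(-3, Mul(Add(c, Pow(u, 2)), Add(-178, u, Pow(u, 2)))), -1)))
Pow(Add(Function('a')(152, 93), 30095), Rational(1, 2)) = Pow(Add(Mul(9, Pow(Add(-3, Pow(152, 3), Pow(152, 4), Mul(-178, 93), Mul(-178, Pow(152, 2)), Mul(93, 152), Mul(93, Pow(152, 2))), -1)), 30095), Rational(1, 2)) = Pow(Add(Mul(9, Pow(Add(-3, 3511808, 533794816, -16554, Mul(-178, 23104), 14136, Mul(93, 23104)), -1)), 30095), Rational(1, 2)) = Pow(Add(Mul(9, Pow(Add(-3, 3511808, 533794816, -16554, -4112512, 14136, 2148672), -1)), 30095), Rational(1, 2)) = Pow(Add(Mul(9, Pow(535340363, -1)), 30095), Rational(1, 2)) = Pow(Add(Mul(9, Rational(1, 535340363)), 30095), Rational(1, 2)) = Pow(Add(Rational(9, 535340363), 30095), Rational(1, 2)) = Pow(Rational(16111068224494, 535340363), Rational(1, 2)) = Mul(Rational(1, 535340363), Pow(8624905111618383451322, Rational(1, 2)))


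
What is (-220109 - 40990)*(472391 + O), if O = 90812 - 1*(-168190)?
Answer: -190965980907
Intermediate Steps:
O = 259002 (O = 90812 + 168190 = 259002)
(-220109 - 40990)*(472391 + O) = (-220109 - 40990)*(472391 + 259002) = -261099*731393 = -190965980907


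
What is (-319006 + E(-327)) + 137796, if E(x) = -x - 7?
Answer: -180890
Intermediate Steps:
E(x) = -7 - x
(-319006 + E(-327)) + 137796 = (-319006 + (-7 - 1*(-327))) + 137796 = (-319006 + (-7 + 327)) + 137796 = (-319006 + 320) + 137796 = -318686 + 137796 = -180890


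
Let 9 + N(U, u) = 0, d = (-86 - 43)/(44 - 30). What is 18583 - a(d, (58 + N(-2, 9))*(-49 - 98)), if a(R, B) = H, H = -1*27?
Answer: 18610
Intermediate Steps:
d = -129/14 ≈ -9.2143
N(U, u) = -9 (N(U, u) = -9 + 0 = -9)
H = -27
a(R, B) = -27
18583 - a(d, (58 + N(-2, 9))*(-49 - 98)) = 18583 - 1*(-27) = 18583 + 27 = 18610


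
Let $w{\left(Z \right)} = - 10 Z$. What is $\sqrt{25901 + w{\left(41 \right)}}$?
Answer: $\sqrt{25491} \approx 159.66$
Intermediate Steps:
$\sqrt{25901 + w{\left(41 \right)}} = \sqrt{25901 - 410} = \sqrt{25491}$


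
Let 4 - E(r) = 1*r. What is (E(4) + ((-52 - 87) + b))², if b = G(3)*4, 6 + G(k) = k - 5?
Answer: 29241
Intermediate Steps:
G(k) = -11 + k (G(k) = -6 + (k - 5) = -6 + (-5 + k) = -11 + k)
b = -32 (b = (-11 + 3)*4 = -8*4 = -32)
E(r) = 4 - r
(E(4) + ((-52 - 87) + b))² = ((4 - 1*4) + ((-52 - 87) - 32))² = ((4 - 4) + (-139 - 32))² = (0 - 171)² = (-171)² = 29241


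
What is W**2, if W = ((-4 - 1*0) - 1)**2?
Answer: 625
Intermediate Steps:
W = 25 (W = ((-4 + 0) - 1)**2 = (-4 - 1)**2 = (-5)**2 = 25)
W**2 = 25**2 = 625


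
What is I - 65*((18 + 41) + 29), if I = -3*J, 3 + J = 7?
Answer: -5732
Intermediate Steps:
J = 4 (J = -3 + 7 = 4)
I = -12 (I = -3*4 = -12)
I - 65*((18 + 41) + 29) = -12 - 65*((18 + 41) + 29) = -12 - 65*(59 + 29) = -12 - 65*88 = -12 - 5720 = -5732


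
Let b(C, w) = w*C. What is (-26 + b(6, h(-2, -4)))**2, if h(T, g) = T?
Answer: 1444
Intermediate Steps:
b(C, w) = C*w
(-26 + b(6, h(-2, -4)))**2 = (-26 + 6*(-2))**2 = (-26 - 12)**2 = (-38)**2 = 1444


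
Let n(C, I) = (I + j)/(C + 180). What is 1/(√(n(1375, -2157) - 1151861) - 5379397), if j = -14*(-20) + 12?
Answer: -1672992467/8999691016231543 - 2*I*√27852315946/8999691016231543 ≈ -1.8589e-7 - 3.7088e-11*I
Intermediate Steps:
j = 292 (j = 280 + 12 = 292)
n(C, I) = (292 + I)/(180 + C) (n(C, I) = (I + 292)/(C + 180) = (292 + I)/(180 + C))
1/(√(n(1375, -2157) - 1151861) - 5379397) = 1/(√((292 - 2157)/(180 + 1375) - 1151861) - 5379397) = 1/(√(-1865/1555 - 1151861) - 5379397) = 1/(√((1/1555)*(-1865) - 1151861) - 5379397) = 1/(√(-373/311 - 1151861) - 5379397) = 1/(√(-358229144/311) - 5379397) = 1/(2*I*√27852315946/311 - 5379397) = 1/(-5379397 + 2*I*√27852315946/311)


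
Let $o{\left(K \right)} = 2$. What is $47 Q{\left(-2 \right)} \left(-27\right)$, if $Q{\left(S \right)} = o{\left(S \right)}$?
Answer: $-2538$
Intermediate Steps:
$Q{\left(S \right)} = 2$
$47 Q{\left(-2 \right)} \left(-27\right) = 47 \cdot 2 \left(-27\right) = 94 \left(-27\right) = -2538$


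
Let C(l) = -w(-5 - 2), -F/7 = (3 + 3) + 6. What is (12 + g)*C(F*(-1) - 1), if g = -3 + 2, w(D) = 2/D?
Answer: 22/7 ≈ 3.1429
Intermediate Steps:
F = -84 (F = -7*((3 + 3) + 6) = -7*(6 + 6) = -7*12 = -84)
C(l) = 2/7 (C(l) = -2/(-5 - 2) = -2/(-7) = -2*(-1)/7 = -1*(-2/7) = 2/7)
g = -1
(12 + g)*C(F*(-1) - 1) = (12 - 1)*(2/7) = 11*(2/7) = 22/7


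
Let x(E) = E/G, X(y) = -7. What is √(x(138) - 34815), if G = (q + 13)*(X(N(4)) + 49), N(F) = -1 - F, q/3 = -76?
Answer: I*√78856879990/1505 ≈ 186.59*I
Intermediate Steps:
q = -228 (q = 3*(-76) = -228)
G = -9030 (G = (-228 + 13)*(-7 + 49) = -215*42 = -9030)
x(E) = -E/9030 (x(E) = E/(-9030) = E*(-1/9030) = -E/9030)
√(x(138) - 34815) = √(-1/9030*138 - 34815) = √(-23/1505 - 34815) = √(-52396598/1505) = I*√78856879990/1505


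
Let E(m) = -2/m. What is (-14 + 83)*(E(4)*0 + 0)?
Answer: 0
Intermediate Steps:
(-14 + 83)*(E(4)*0 + 0) = (-14 + 83)*(-2/4*0 + 0) = 69*(-2*¼*0 + 0) = 69*(-½*0 + 0) = 69*(0 + 0) = 69*0 = 0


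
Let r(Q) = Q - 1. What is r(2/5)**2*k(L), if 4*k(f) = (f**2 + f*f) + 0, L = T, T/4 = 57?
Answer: 233928/25 ≈ 9357.1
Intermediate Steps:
T = 228 (T = 4*57 = 228)
L = 228
r(Q) = -1 + Q
k(f) = f**2/2 (k(f) = ((f**2 + f*f) + 0)/4 = ((f**2 + f**2) + 0)/4 = (2*f**2 + 0)/4 = (2*f**2)/4 = f**2/2)
r(2/5)**2*k(L) = (-1 + 2/5)**2*((1/2)*228**2) = (-1 + 2*(1/5))**2*((1/2)*51984) = (-1 + 2/5)**2*25992 = (-3/5)**2*25992 = (9/25)*25992 = 233928/25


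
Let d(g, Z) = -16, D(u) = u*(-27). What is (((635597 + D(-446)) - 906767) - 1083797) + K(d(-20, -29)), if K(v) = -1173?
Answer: -1344098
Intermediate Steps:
D(u) = -27*u
(((635597 + D(-446)) - 906767) - 1083797) + K(d(-20, -29)) = (((635597 - 27*(-446)) - 906767) - 1083797) - 1173 = (((635597 + 12042) - 906767) - 1083797) - 1173 = ((647639 - 906767) - 1083797) - 1173 = (-259128 - 1083797) - 1173 = -1342925 - 1173 = -1344098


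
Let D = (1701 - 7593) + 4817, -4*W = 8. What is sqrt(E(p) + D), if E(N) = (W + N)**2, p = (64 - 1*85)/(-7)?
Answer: I*sqrt(1074) ≈ 32.772*I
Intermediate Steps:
W = -2 (W = -1/4*8 = -2)
D = -1075 (D = -5892 + 4817 = -1075)
p = 3 (p = (64 - 85)*(-1/7) = -21*(-1/7) = 3)
E(N) = (-2 + N)**2
sqrt(E(p) + D) = sqrt((-2 + 3)**2 - 1075) = sqrt(1**2 - 1075) = sqrt(1 - 1075) = sqrt(-1074) = I*sqrt(1074)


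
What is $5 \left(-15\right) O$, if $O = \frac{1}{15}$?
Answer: $-5$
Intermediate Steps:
$O = \frac{1}{15} \approx 0.066667$
$5 \left(-15\right) O = 5 \left(-15\right) \frac{1}{15} = \left(-75\right) \frac{1}{15} = -5$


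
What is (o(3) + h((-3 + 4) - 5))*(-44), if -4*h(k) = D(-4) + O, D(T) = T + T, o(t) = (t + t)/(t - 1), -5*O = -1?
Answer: -1089/5 ≈ -217.80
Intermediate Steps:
O = ⅕ (O = -⅕*(-1) = ⅕ ≈ 0.20000)
o(t) = 2*t/(-1 + t) (o(t) = (2*t)/(-1 + t) = 2*t/(-1 + t))
D(T) = 2*T
h(k) = 39/20 (h(k) = -(2*(-4) + ⅕)/4 = -(-8 + ⅕)/4 = -¼*(-39/5) = 39/20)
(o(3) + h((-3 + 4) - 5))*(-44) = (2*3/(-1 + 3) + 39/20)*(-44) = (2*3/2 + 39/20)*(-44) = (2*3*(½) + 39/20)*(-44) = (3 + 39/20)*(-44) = (99/20)*(-44) = -1089/5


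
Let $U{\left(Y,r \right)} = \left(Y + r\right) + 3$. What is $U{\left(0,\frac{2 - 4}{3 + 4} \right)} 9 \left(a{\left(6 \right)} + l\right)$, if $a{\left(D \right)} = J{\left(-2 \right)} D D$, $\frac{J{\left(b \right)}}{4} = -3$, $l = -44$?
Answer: $-11628$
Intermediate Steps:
$J{\left(b \right)} = -12$ ($J{\left(b \right)} = 4 \left(-3\right) = -12$)
$U{\left(Y,r \right)} = 3 + Y + r$
$a{\left(D \right)} = - 12 D^{2}$ ($a{\left(D \right)} = - 12 D D = - 12 D^{2}$)
$U{\left(0,\frac{2 - 4}{3 + 4} \right)} 9 \left(a{\left(6 \right)} + l\right) = \left(3 + 0 + \frac{2 - 4}{3 + 4}\right) 9 \left(- 12 \cdot 6^{2} - 44\right) = \left(3 + 0 - \frac{2}{7}\right) 9 \left(\left(-12\right) 36 - 44\right) = \left(3 + 0 - \frac{2}{7}\right) 9 \left(-432 - 44\right) = \left(3 + 0 - \frac{2}{7}\right) 9 \left(-476\right) = \frac{19}{7} \cdot 9 \left(-476\right) = \frac{171}{7} \left(-476\right) = -11628$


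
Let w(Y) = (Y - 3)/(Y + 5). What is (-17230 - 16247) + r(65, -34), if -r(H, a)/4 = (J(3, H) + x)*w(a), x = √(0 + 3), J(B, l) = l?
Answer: -980453/29 - 148*√3/29 ≈ -33818.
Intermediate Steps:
x = √3 ≈ 1.7320
w(Y) = (-3 + Y)/(5 + Y)
r(H, a) = -4*(-3 + a)*(H + √3)/(5 + a) (r(H, a) = -4*(H + √3)*(-3 + a)/(5 + a) = -4*(-3 + a)*(H + √3)/(5 + a))
(-17230 - 16247) + r(65, -34) = (-17230 - 16247) - 4*(-3 - 34)*(65 + √3)/(5 - 34) = -33477 - 4*(-37)*(65 + √3)/(-29) = -33477 - 4*(-1/29)*(-37)*(65 + √3) = -33477 + (-9620/29 - 148*√3/29) = -980453/29 - 148*√3/29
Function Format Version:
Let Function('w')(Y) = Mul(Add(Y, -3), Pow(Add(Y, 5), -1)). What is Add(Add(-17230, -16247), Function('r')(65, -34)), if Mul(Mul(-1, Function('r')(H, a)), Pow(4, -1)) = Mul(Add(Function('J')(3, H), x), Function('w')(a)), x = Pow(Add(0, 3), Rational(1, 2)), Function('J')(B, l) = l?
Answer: Add(Rational(-980453, 29), Mul(Rational(-148, 29), Pow(3, Rational(1, 2)))) ≈ -33818.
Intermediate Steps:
x = Pow(3, Rational(1, 2)) ≈ 1.7320
Function('w')(Y) = Mul(Pow(Add(5, Y), -1), Add(-3, Y)) (Function('w')(Y) = Mul(Add(-3, Y), Pow(Add(5, Y), -1)) = Mul(Pow(Add(5, Y), -1), Add(-3, Y)))
Function('r')(H, a) = Mul(-4, Pow(Add(5, a), -1), Add(-3, a), Add(H, Pow(3, Rational(1, 2)))) (Function('r')(H, a) = Mul(-4, Mul(Add(H, Pow(3, Rational(1, 2))), Mul(Pow(Add(5, a), -1), Add(-3, a)))) = Mul(-4, Mul(Pow(Add(5, a), -1), Add(-3, a), Add(H, Pow(3, Rational(1, 2))))) = Mul(-4, Pow(Add(5, a), -1), Add(-3, a), Add(H, Pow(3, Rational(1, 2)))))
Add(Add(-17230, -16247), Function('r')(65, -34)) = Add(Add(-17230, -16247), Mul(-4, Pow(Add(5, -34), -1), Add(-3, -34), Add(65, Pow(3, Rational(1, 2))))) = Add(-33477, Mul(-4, Pow(-29, -1), -37, Add(65, Pow(3, Rational(1, 2))))) = Add(-33477, Mul(-4, Rational(-1, 29), -37, Add(65, Pow(3, Rational(1, 2))))) = Add(-33477, Add(Rational(-9620, 29), Mul(Rational(-148, 29), Pow(3, Rational(1, 2))))) = Add(Rational(-980453, 29), Mul(Rational(-148, 29), Pow(3, Rational(1, 2))))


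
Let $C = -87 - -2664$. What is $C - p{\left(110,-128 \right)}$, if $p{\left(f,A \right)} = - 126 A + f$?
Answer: $-13661$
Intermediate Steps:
$p{\left(f,A \right)} = f - 126 A$
$C = 2577$ ($C = -87 + 2664 = 2577$)
$C - p{\left(110,-128 \right)} = 2577 - \left(110 - -16128\right) = 2577 - \left(110 + 16128\right) = 2577 - 16238 = -13661$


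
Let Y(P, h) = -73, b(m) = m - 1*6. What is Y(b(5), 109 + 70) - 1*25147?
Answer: -25220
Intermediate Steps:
b(m) = -6 + m (b(m) = m - 6 = -6 + m)
Y(b(5), 109 + 70) - 1*25147 = -73 - 1*25147 = -73 - 25147 = -25220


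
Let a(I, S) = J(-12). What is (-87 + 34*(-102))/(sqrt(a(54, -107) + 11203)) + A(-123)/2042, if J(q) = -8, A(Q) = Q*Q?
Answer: 15129/2042 - 711*sqrt(11195)/2239 ≈ -26.190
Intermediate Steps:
A(Q) = Q**2
a(I, S) = -8
(-87 + 34*(-102))/(sqrt(a(54, -107) + 11203)) + A(-123)/2042 = (-87 + 34*(-102))/(sqrt(-8 + 11203)) + (-123)**2/2042 = (-87 - 3468)/(sqrt(11195)) + 15129*(1/2042) = -711*sqrt(11195)/2239 + 15129/2042 = 15129/2042 - 711*sqrt(11195)/2239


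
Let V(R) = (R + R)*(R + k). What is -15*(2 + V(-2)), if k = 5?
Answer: 150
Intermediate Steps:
V(R) = 2*R*(5 + R) (V(R) = (R + R)*(R + 5) = (2*R)*(5 + R) = 2*R*(5 + R))
-15*(2 + V(-2)) = -15*(2 + 2*(-2)*(5 - 2)) = -15*(2 + 2*(-2)*3) = -15*(2 - 12) = -15*(-10) = 150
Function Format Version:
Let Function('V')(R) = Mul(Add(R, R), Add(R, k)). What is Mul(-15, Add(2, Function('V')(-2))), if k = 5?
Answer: 150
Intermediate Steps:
Function('V')(R) = Mul(2, R, Add(5, R)) (Function('V')(R) = Mul(Add(R, R), Add(R, 5)) = Mul(Mul(2, R), Add(5, R)) = Mul(2, R, Add(5, R)))
Mul(-15, Add(2, Function('V')(-2))) = Mul(-15, Add(2, Mul(2, -2, Add(5, -2)))) = Mul(-15, Add(2, Mul(2, -2, 3))) = Mul(-15, Add(2, -12)) = Mul(-15, -10) = 150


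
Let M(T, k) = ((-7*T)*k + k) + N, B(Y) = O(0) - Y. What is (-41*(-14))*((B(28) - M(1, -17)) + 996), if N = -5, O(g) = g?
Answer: 499954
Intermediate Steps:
B(Y) = -Y (B(Y) = 0 - Y = -Y)
M(T, k) = -5 + k - 7*T*k (M(T, k) = ((-7*T)*k + k) - 5 = (-7*T*k + k) - 5 = (k - 7*T*k) - 5 = -5 + k - 7*T*k)
(-41*(-14))*((B(28) - M(1, -17)) + 996) = (-41*(-14))*((-1*28 - (-5 - 17 - 7*1*(-17))) + 996) = 574*((-28 - (-5 - 17 + 119)) + 996) = 574*((-28 - 1*97) + 996) = 574*((-28 - 97) + 996) = 574*(-125 + 996) = 574*871 = 499954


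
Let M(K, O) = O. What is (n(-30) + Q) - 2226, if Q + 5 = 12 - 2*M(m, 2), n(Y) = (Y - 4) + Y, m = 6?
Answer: -2287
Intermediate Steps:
n(Y) = -4 + 2*Y (n(Y) = (-4 + Y) + Y = -4 + 2*Y)
Q = 3 (Q = -5 + (12 - 2*2) = -5 + (12 - 4) = -5 + 8 = 3)
(n(-30) + Q) - 2226 = ((-4 + 2*(-30)) + 3) - 2226 = ((-4 - 60) + 3) - 2226 = (-64 + 3) - 2226 = -61 - 2226 = -2287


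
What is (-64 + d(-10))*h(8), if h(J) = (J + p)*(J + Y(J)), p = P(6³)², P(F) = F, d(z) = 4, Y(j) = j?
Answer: -44797440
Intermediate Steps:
p = 46656 (p = (6³)² = 216² = 46656)
h(J) = 2*J*(46656 + J) (h(J) = (J + 46656)*(J + J) = (46656 + J)*(2*J) = 2*J*(46656 + J))
(-64 + d(-10))*h(8) = (-64 + 4)*(2*8*(46656 + 8)) = -120*8*46664 = -60*746624 = -44797440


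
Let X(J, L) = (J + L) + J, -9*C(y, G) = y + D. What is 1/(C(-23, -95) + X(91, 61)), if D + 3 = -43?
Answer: 3/752 ≈ 0.0039894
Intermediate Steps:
D = -46 (D = -3 - 43 = -46)
C(y, G) = 46/9 - y/9 (C(y, G) = -(y - 46)/9 = -(-46 + y)/9 = 46/9 - y/9)
X(J, L) = L + 2*J
1/(C(-23, -95) + X(91, 61)) = 1/((46/9 - ⅑*(-23)) + (61 + 2*91)) = 1/((46/9 + 23/9) + (61 + 182)) = 1/(23/3 + 243) = 1/(752/3) = 3/752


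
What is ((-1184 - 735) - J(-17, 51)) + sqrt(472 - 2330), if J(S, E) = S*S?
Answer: -2208 + I*sqrt(1858) ≈ -2208.0 + 43.105*I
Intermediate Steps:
J(S, E) = S**2
((-1184 - 735) - J(-17, 51)) + sqrt(472 - 2330) = ((-1184 - 735) - 1*(-17)**2) + sqrt(472 - 2330) = (-1919 - 1*289) + sqrt(-1858) = (-1919 - 289) + I*sqrt(1858) = -2208 + I*sqrt(1858)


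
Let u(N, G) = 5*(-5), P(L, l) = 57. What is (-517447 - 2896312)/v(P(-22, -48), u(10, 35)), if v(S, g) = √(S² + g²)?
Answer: -3413759*√3874/3874 ≈ -54847.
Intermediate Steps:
u(N, G) = -25
(-517447 - 2896312)/v(P(-22, -48), u(10, 35)) = (-517447 - 2896312)/(√(57² + (-25)²)) = -3413759/√(3249 + 625) = -3413759*√3874/3874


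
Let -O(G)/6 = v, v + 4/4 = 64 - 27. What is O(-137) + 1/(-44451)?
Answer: -9601417/44451 ≈ -216.00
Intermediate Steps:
v = 36 (v = -1 + (64 - 27) = -1 + 37 = 36)
O(G) = -216 (O(G) = -6*36 = -216)
O(-137) + 1/(-44451) = -216 + 1/(-44451) = -216 - 1/44451 = -9601417/44451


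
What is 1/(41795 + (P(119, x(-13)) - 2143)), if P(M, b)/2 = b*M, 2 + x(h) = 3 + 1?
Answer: 1/40128 ≈ 2.4920e-5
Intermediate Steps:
x(h) = 2 (x(h) = -2 + (3 + 1) = -2 + 4 = 2)
P(M, b) = 2*M*b (P(M, b) = 2*(b*M) = 2*(M*b) = 2*M*b)
1/(41795 + (P(119, x(-13)) - 2143)) = 1/(41795 + (2*119*2 - 2143)) = 1/(41795 + (476 - 2143)) = 1/(41795 - 1667) = 1/40128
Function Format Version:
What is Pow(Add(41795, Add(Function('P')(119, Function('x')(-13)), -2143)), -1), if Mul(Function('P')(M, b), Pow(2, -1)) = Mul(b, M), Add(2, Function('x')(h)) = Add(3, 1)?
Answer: Rational(1, 40128) ≈ 2.4920e-5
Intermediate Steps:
Function('x')(h) = 2 (Function('x')(h) = Add(-2, Add(3, 1)) = Add(-2, 4) = 2)
Function('P')(M, b) = Mul(2, M, b) (Function('P')(M, b) = Mul(2, Mul(b, M)) = Mul(2, Mul(M, b)) = Mul(2, M, b))
Pow(Add(41795, Add(Function('P')(119, Function('x')(-13)), -2143)), -1) = Pow(Add(41795, Add(Mul(2, 119, 2), -2143)), -1) = Pow(Add(41795, Add(476, -2143)), -1) = Pow(Add(41795, -1667), -1) = Pow(40128, -1) = Rational(1, 40128)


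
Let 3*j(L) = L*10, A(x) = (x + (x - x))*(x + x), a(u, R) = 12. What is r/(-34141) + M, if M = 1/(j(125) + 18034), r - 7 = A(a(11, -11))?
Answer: -16226417/1889772632 ≈ -0.0085864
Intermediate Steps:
A(x) = 2*x² (A(x) = (x + 0)*(2*x) = x*(2*x) = 2*x²)
j(L) = 10*L/3 (j(L) = (L*10)/3 = (10*L)/3 = 10*L/3)
r = 295 (r = 7 + 2*12² = 7 + 2*144 = 7 + 288 = 295)
M = 3/55352 (M = 1/((10/3)*125 + 18034) = 1/(1250/3 + 18034) = 1/(55352/3) = 3/55352 ≈ 5.4199e-5)
r/(-34141) + M = 295/(-34141) + 3/55352 = 295*(-1/34141) + 3/55352 = -295/34141 + 3/55352 = -16226417/1889772632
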